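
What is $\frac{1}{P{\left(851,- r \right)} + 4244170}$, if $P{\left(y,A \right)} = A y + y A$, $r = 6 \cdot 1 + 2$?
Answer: $\frac{1}{4230554} \approx 2.3638 \cdot 10^{-7}$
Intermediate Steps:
$r = 8$ ($r = 6 + 2 = 8$)
$P{\left(y,A \right)} = 2 A y$ ($P{\left(y,A \right)} = A y + A y = 2 A y$)
$\frac{1}{P{\left(851,- r \right)} + 4244170} = \frac{1}{2 \left(\left(-1\right) 8\right) 851 + 4244170} = \frac{1}{2 \left(-8\right) 851 + 4244170} = \frac{1}{-13616 + 4244170} = \frac{1}{4230554}$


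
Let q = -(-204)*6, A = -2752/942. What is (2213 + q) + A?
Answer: 1617451/471 ≈ 3434.1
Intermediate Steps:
A = -1376/471 (A = -2752*1/942 = -1376/471 ≈ -2.9214)
q = 1224 (q = -204*(-6) = 1224)
(2213 + q) + A = (2213 + 1224) - 1376/471 = 3437 - 1376/471 = 1617451/471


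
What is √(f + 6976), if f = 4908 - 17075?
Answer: I*√5191 ≈ 72.049*I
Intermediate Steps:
f = -12167
√(f + 6976) = √(-12167 + 6976) = √(-5191) = I*√5191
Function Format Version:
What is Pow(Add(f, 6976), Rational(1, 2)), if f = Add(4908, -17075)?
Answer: Mul(I, Pow(5191, Rational(1, 2))) ≈ Mul(72.049, I)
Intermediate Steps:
f = -12167
Pow(Add(f, 6976), Rational(1, 2)) = Pow(Add(-12167, 6976), Rational(1, 2)) = Pow(-5191, Rational(1, 2)) = Mul(I, Pow(5191, Rational(1, 2)))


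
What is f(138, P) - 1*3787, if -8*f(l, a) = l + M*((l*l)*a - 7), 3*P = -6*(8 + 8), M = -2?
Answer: -156158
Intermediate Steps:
P = -32 (P = (-6*(8 + 8))/3 = (-6*16)/3 = (⅓)*(-96) = -32)
f(l, a) = -7/4 - l/8 + a*l²/4 (f(l, a) = -(l - 2*((l*l)*a - 7))/8 = -(l - 2*(l²*a - 7))/8 = -(l - 2*(a*l² - 7))/8 = -(l - 2*(-7 + a*l²))/8 = -(l + (14 - 2*a*l²))/8 = -(14 + l - 2*a*l²)/8 = -7/4 - l/8 + a*l²/4)
f(138, P) - 1*3787 = (-7/4 - ⅛*138 + (¼)*(-32)*138²) - 1*3787 = (-7/4 - 69/4 + (¼)*(-32)*19044) - 3787 = (-7/4 - 69/4 - 152352) - 3787 = -152371 - 3787 = -156158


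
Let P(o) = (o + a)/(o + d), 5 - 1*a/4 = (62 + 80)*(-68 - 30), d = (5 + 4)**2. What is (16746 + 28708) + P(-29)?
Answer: 2419263/52 ≈ 46524.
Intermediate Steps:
d = 81 (d = 9**2 = 81)
a = 55684 (a = 20 - 4*(62 + 80)*(-68 - 30) = 20 - 568*(-98) = 20 - 4*(-13916) = 20 + 55664 = 55684)
P(o) = (55684 + o)/(81 + o) (P(o) = (o + 55684)/(o + 81) = (55684 + o)/(81 + o))
(16746 + 28708) + P(-29) = (16746 + 28708) + (55684 - 29)/(81 - 29) = 45454 + 55655/52 = 2419263/52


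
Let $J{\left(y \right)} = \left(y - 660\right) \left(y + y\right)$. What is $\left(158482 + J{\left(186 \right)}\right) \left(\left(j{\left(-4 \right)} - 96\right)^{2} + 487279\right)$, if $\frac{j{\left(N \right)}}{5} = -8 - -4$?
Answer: $-8936116810$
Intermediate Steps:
$j{\left(N \right)} = -20$ ($j{\left(N \right)} = 5 \left(-8 - -4\right) = 5 \left(-8 + 4\right) = 5 \left(-4\right) = -20$)
$J{\left(y \right)} = 2 y \left(-660 + y\right)$ ($J{\left(y \right)} = \left(-660 + y\right) 2 y = 2 y \left(-660 + y\right)$)
$\left(158482 + J{\left(186 \right)}\right) \left(\left(j{\left(-4 \right)} - 96\right)^{2} + 487279\right) = \left(158482 + 2 \cdot 186 \left(-660 + 186\right)\right) \left(\left(-20 - 96\right)^{2} + 487279\right) = \left(158482 + 2 \cdot 186 \left(-474\right)\right) \left(\left(-116\right)^{2} + 487279\right) = \left(158482 - 176328\right) \left(13456 + 487279\right) = \left(-17846\right) 500735 = -8936116810$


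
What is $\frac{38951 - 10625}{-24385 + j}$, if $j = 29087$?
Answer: $\frac{14163}{2351} \approx 6.0242$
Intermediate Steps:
$\frac{38951 - 10625}{-24385 + j} = \frac{38951 - 10625}{-24385 + 29087} = \frac{28326}{4702} = 28326 \cdot \frac{1}{4702} = \frac{14163}{2351}$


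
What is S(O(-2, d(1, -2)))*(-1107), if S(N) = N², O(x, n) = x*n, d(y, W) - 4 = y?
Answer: -110700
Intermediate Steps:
d(y, W) = 4 + y
O(x, n) = n*x
S(O(-2, d(1, -2)))*(-1107) = ((4 + 1)*(-2))²*(-1107) = (5*(-2))²*(-1107) = (-10)²*(-1107) = 100*(-1107) = -110700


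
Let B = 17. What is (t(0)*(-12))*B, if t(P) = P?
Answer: 0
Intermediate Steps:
(t(0)*(-12))*B = (0*(-12))*17 = 0*17 = 0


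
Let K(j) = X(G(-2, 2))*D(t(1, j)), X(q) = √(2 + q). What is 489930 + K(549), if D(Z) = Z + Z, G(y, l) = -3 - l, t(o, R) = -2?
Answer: 489930 - 4*I*√3 ≈ 4.8993e+5 - 6.9282*I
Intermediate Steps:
D(Z) = 2*Z
K(j) = -4*I*√3 (K(j) = √(2 + (-3 - 1*2))*(2*(-2)) = √(2 + (-3 - 2))*(-4) = √(2 - 5)*(-4) = √(-3)*(-4) = (I*√3)*(-4) = -4*I*√3)
489930 + K(549) = 489930 - 4*I*√3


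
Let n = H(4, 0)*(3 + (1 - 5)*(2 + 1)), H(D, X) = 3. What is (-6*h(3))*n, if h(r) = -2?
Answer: -324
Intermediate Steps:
n = -27 (n = 3*(3 + (1 - 5)*(2 + 1)) = 3*(3 - 4*3) = 3*(3 - 12) = 3*(-9) = -27)
(-6*h(3))*n = -6*(-2)*(-27) = 12*(-27) = -324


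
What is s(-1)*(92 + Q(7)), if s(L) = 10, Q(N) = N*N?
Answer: 1410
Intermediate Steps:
Q(N) = N²
s(-1)*(92 + Q(7)) = 10*(92 + 7²) = 10*(92 + 49) = 10*141 = 1410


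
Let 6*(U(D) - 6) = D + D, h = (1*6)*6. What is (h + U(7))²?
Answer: 17689/9 ≈ 1965.4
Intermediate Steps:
h = 36 (h = 6*6 = 36)
U(D) = 6 + D/3 (U(D) = 6 + (D + D)/6 = 6 + (2*D)/6 = 6 + D/3)
(h + U(7))² = (36 + (6 + (⅓)*7))² = (36 + (6 + 7/3))² = (36 + 25/3)² = (133/3)² = 17689/9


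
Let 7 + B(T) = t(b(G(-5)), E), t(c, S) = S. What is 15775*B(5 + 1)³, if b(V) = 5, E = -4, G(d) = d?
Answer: -20996525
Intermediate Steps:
B(T) = -11 (B(T) = -7 - 4 = -11)
15775*B(5 + 1)³ = 15775*(-11)³ = 15775*(-1331) = -20996525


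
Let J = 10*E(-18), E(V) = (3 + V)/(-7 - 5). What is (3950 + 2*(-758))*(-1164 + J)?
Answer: -2802751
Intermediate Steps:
E(V) = -1/4 - V/12 (E(V) = (3 + V)/(-12) = (3 + V)*(-1/12) = -1/4 - V/12)
J = 25/2 (J = 10*(-1/4 - 1/12*(-18)) = 10*(-1/4 + 3/2) = 10*(5/4) = 25/2 ≈ 12.500)
(3950 + 2*(-758))*(-1164 + J) = (3950 + 2*(-758))*(-1164 + 25/2) = (3950 - 1516)*(-2303/2) = 2434*(-2303/2) = -2802751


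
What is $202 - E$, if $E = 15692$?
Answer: $-15490$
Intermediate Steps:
$202 - E = 202 - 15692 = -15490$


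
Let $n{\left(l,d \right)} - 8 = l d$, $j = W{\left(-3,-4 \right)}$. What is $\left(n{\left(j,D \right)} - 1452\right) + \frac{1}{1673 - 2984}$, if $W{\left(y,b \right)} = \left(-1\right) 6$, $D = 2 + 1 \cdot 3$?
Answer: $- \frac{1932415}{1311} \approx -1474.0$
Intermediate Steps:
$D = 5$ ($D = 2 + 3 = 5$)
$W{\left(y,b \right)} = -6$
$j = -6$
$n{\left(l,d \right)} = 8 + d l$ ($n{\left(l,d \right)} = 8 + l d = 8 + d l$)
$\left(n{\left(j,D \right)} - 1452\right) + \frac{1}{1673 - 2984} = \left(\left(8 + 5 \left(-6\right)\right) - 1452\right) + \frac{1}{1673 - 2984} = \left(\left(8 - 30\right) - 1452\right) + \frac{1}{-1311} = \left(-22 - 1452\right) - \frac{1}{1311} = -1474 - \frac{1}{1311} = - \frac{1932415}{1311}$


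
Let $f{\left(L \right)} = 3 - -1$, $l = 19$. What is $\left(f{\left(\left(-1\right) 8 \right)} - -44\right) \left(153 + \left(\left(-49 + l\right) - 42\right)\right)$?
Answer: $3888$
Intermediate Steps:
$f{\left(L \right)} = 4$ ($f{\left(L \right)} = 3 + 1 = 4$)
$\left(f{\left(\left(-1\right) 8 \right)} - -44\right) \left(153 + \left(\left(-49 + l\right) - 42\right)\right) = \left(4 - -44\right) \left(153 + \left(\left(-49 + 19\right) - 42\right)\right) = \left(4 + 44\right) \left(153 - 72\right) = 48 \left(153 - 72\right) = 48 \cdot 81 = 3888$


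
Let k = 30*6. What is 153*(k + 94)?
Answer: 41922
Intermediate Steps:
k = 180
153*(k + 94) = 153*(180 + 94) = 153*274 = 41922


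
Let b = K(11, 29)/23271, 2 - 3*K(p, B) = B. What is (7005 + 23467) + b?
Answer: 236371301/7757 ≈ 30472.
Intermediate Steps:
K(p, B) = ⅔ - B/3
b = -3/7757 (b = (⅔ - ⅓*29)/23271 = (⅔ - 29/3)*(1/23271) = -9*1/23271 = -3/7757 ≈ -0.00038675)
(7005 + 23467) + b = (7005 + 23467) - 3/7757 = 30472 - 3/7757 = 236371301/7757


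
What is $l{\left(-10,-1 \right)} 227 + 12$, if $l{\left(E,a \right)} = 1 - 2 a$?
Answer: $693$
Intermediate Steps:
$l{\left(-10,-1 \right)} 227 + 12 = \left(1 - -2\right) 227 + 12 = \left(1 + 2\right) 227 + 12 = 3 \cdot 227 + 12 = 681 + 12 = 693$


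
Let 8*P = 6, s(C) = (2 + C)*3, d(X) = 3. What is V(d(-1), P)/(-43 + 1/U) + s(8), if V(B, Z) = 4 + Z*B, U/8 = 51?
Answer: 523740/17543 ≈ 29.855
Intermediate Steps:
U = 408 (U = 8*51 = 408)
s(C) = 6 + 3*C
P = 3/4 (P = (1/8)*6 = 3/4 ≈ 0.75000)
V(B, Z) = 4 + B*Z
V(d(-1), P)/(-43 + 1/U) + s(8) = (4 + 3*(3/4))/(-43 + 1/408) + (6 + 3*8) = (4 + 9/4)/(-43 + 1/408) + (6 + 24) = (25/4)/(-17543/408) + 30 = -408/17543*25/4 + 30 = -2550/17543 + 30 = 523740/17543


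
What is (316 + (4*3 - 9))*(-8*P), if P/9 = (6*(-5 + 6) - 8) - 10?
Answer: 275616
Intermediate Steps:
P = -108 (P = 9*((6*(-5 + 6) - 8) - 10) = 9*((6*1 - 8) - 10) = 9*((6 - 8) - 10) = 9*(-2 - 10) = 9*(-12) = -108)
(316 + (4*3 - 9))*(-8*P) = (316 + (4*3 - 9))*(-8*(-108)) = (316 + (12 - 9))*864 = (316 + 3)*864 = 319*864 = 275616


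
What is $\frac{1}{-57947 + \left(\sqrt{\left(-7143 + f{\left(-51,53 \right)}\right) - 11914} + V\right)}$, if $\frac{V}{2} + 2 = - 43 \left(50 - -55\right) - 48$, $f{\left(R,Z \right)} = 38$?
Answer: $- \frac{67077}{4499342948} - \frac{i \sqrt{19019}}{4499342948} \approx -1.4908 \cdot 10^{-5} - 3.0651 \cdot 10^{-8} i$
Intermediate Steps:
$V = -9130$ ($V = -4 + 2 \left(- 43 \left(50 - -55\right) - 48\right) = -4 + 2 \left(- 43 \left(50 + 55\right) - 48\right) = -4 + 2 \left(\left(-43\right) 105 - 48\right) = -4 + 2 \left(-4515 - 48\right) = -4 + 2 \left(-4563\right) = -4 - 9126 = -9130$)
$\frac{1}{-57947 + \left(\sqrt{\left(-7143 + f{\left(-51,53 \right)}\right) - 11914} + V\right)} = \frac{1}{-57947 - \left(9130 - \sqrt{\left(-7143 + 38\right) - 11914}\right)} = \frac{1}{-57947 - \left(9130 - \sqrt{-7105 - 11914}\right)} = \frac{1}{-57947 - \left(9130 - \sqrt{-19019}\right)} = \frac{1}{-57947 - \left(9130 - i \sqrt{19019}\right)} = \frac{1}{-67077 + i \sqrt{19019}}$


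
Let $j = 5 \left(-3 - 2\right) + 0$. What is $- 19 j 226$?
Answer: $107350$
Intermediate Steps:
$j = -25$ ($j = 5 \left(-5\right) + 0 = -25 + 0 = -25$)
$- 19 j 226 = \left(-19\right) \left(-25\right) 226 = 475 \cdot 226 = 107350$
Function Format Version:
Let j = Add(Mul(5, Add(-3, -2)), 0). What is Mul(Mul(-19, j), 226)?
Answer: 107350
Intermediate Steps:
j = -25 (j = Add(Mul(5, -5), 0) = Add(-25, 0) = -25)
Mul(Mul(-19, j), 226) = Mul(Mul(-19, -25), 226) = Mul(475, 226) = 107350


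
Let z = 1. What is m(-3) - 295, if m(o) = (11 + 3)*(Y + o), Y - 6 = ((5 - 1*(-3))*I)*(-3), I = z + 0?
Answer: -589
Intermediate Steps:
I = 1 (I = 1 + 0 = 1)
Y = -18 (Y = 6 + ((5 - 1*(-3))*1)*(-3) = 6 + ((5 + 3)*1)*(-3) = 6 + (8*1)*(-3) = 6 + 8*(-3) = 6 - 24 = -18)
m(o) = -252 + 14*o (m(o) = (11 + 3)*(-18 + o) = 14*(-18 + o) = -252 + 14*o)
m(-3) - 295 = (-252 + 14*(-3)) - 295 = (-252 - 42) - 295 = -294 - 295 = -589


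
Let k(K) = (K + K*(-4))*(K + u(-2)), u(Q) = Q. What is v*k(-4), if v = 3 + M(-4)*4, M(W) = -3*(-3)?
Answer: -2808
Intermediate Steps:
M(W) = 9
k(K) = -3*K*(-2 + K) (k(K) = (K + K*(-4))*(K - 2) = (K - 4*K)*(-2 + K) = (-3*K)*(-2 + K) = -3*K*(-2 + K))
v = 39 (v = 3 + 9*4 = 3 + 36 = 39)
v*k(-4) = 39*(3*(-4)*(2 - 1*(-4))) = 39*(3*(-4)*(2 + 4)) = 39*(3*(-4)*6) = 39*(-72) = -2808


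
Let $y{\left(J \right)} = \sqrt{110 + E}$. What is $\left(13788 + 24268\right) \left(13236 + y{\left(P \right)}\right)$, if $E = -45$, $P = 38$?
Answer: $503709216 + 38056 \sqrt{65} \approx 5.0402 \cdot 10^{8}$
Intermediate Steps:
$y{\left(J \right)} = \sqrt{65}$ ($y{\left(J \right)} = \sqrt{110 - 45} = \sqrt{65}$)
$\left(13788 + 24268\right) \left(13236 + y{\left(P \right)}\right) = \left(13788 + 24268\right) \left(13236 + \sqrt{65}\right) = 38056 \left(13236 + \sqrt{65}\right) = 503709216 + 38056 \sqrt{65}$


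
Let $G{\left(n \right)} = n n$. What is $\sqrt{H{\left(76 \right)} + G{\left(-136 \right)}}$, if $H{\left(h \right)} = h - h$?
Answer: $136$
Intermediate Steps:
$H{\left(h \right)} = 0$
$G{\left(n \right)} = n^{2}$
$\sqrt{H{\left(76 \right)} + G{\left(-136 \right)}} = \sqrt{0 + \left(-136\right)^{2}} = \sqrt{0 + 18496} = \sqrt{18496} = 136$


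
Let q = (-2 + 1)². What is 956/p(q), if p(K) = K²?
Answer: 956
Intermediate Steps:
q = 1 (q = (-1)² = 1)
956/p(q) = 956/(1²) = 956/1 = 956*1 = 956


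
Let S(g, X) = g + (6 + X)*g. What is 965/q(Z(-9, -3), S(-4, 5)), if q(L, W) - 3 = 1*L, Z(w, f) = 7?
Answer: 193/2 ≈ 96.500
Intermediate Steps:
S(g, X) = g + g*(6 + X)
q(L, W) = 3 + L (q(L, W) = 3 + 1*L = 3 + L)
965/q(Z(-9, -3), S(-4, 5)) = 965/(3 + 7) = 965/10 = 965*(1/10) = 193/2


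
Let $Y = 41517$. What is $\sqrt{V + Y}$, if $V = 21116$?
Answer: $\sqrt{62633} \approx 250.27$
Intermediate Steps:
$\sqrt{V + Y} = \sqrt{21116 + 41517} = \sqrt{62633}$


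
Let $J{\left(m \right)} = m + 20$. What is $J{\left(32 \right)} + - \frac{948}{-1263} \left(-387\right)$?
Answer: $- \frac{100400}{421} \approx -238.48$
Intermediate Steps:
$J{\left(m \right)} = 20 + m$
$J{\left(32 \right)} + - \frac{948}{-1263} \left(-387\right) = \left(20 + 32\right) + - \frac{948}{-1263} \left(-387\right) = 52 + \left(-948\right) \left(- \frac{1}{1263}\right) \left(-387\right) = 52 + \frac{316}{421} \left(-387\right) = 52 - \frac{122292}{421} = - \frac{100400}{421}$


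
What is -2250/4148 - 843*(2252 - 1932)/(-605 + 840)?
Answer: -111949323/97478 ≈ -1148.5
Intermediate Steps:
-2250/4148 - 843*(2252 - 1932)/(-605 + 840) = -2250*1/4148 - 843/(235/320) = -1125/2074 - 843/(235*(1/320)) = -1125/2074 - 843/47/64 = -1125/2074 - 843*64/47 = -1125/2074 - 53952/47 = -111949323/97478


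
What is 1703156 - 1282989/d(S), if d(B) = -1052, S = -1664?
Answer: 1793003101/1052 ≈ 1.7044e+6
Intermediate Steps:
1703156 - 1282989/d(S) = 1703156 - 1282989/(-1052) = 1703156 - 1282989*(-1)/1052 = 1703156 - 1*(-1282989/1052) = 1703156 + 1282989/1052 = 1793003101/1052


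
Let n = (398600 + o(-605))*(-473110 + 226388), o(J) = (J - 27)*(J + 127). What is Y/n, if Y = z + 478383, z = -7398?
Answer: -470985/172877118512 ≈ -2.7244e-6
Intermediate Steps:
o(J) = (-27 + J)*(127 + J)
Y = 470985 (Y = -7398 + 478383 = 470985)
n = -172877118512 (n = (398600 + (-3429 + (-605)² + 100*(-605)))*(-473110 + 226388) = (398600 + (-3429 + 366025 - 60500))*(-246722) = (398600 + 302096)*(-246722) = 700696*(-246722) = -172877118512)
Y/n = 470985/(-172877118512) = 470985*(-1/172877118512) = -470985/172877118512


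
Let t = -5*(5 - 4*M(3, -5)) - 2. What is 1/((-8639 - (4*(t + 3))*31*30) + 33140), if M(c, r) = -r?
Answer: -1/258219 ≈ -3.8727e-6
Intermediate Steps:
t = 73 (t = -5*(5 - (-4)*(-5)) - 2 = -5*(5 - 4*5) - 2 = -5*(5 - 20) - 2 = -5*(-15) - 2 = 75 - 2 = 73)
1/((-8639 - (4*(t + 3))*31*30) + 33140) = 1/((-8639 - (4*(73 + 3))*31*30) + 33140) = 1/((-8639 - (4*76)*31*30) + 33140) = 1/((-8639 - 304*31*30) + 33140) = 1/((-8639 - 9424*30) + 33140) = 1/((-8639 - 1*282720) + 33140) = 1/((-8639 - 282720) + 33140) = 1/(-291359 + 33140) = 1/(-258219) = -1/258219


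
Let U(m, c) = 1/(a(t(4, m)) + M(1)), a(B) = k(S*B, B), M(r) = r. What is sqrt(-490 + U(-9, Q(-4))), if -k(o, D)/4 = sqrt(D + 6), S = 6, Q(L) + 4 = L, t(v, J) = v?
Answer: sqrt(489 - 1960*sqrt(10))/sqrt(-1 + 4*sqrt(10)) ≈ 22.138*I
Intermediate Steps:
Q(L) = -4 + L
k(o, D) = -4*sqrt(6 + D) (k(o, D) = -4*sqrt(D + 6) = -4*sqrt(6 + D))
a(B) = -4*sqrt(6 + B)
U(m, c) = 1/(1 - 4*sqrt(10)) (U(m, c) = 1/(-4*sqrt(6 + 4) + 1) = 1/(-4*sqrt(10) + 1) = 1/(1 - 4*sqrt(10)))
sqrt(-490 + U(-9, Q(-4))) = sqrt(-490 + (-1/159 - 4*sqrt(10)/159)) = sqrt(-77911/159 - 4*sqrt(10)/159)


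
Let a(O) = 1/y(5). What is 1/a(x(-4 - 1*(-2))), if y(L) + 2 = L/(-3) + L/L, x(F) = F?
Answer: -8/3 ≈ -2.6667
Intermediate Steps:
y(L) = -1 - L/3 (y(L) = -2 + (L/(-3) + L/L) = -2 + (L*(-⅓) + 1) = -2 + (-L/3 + 1) = -2 + (1 - L/3) = -1 - L/3)
a(O) = -3/8 (a(O) = 1/(-1 - ⅓*5) = 1/(-1 - 5/3) = 1/(-8/3) = -3/8)
1/a(x(-4 - 1*(-2))) = 1/(-3/8) = -8/3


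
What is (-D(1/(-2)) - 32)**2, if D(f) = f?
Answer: 3969/4 ≈ 992.25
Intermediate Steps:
(-D(1/(-2)) - 32)**2 = (-1/(-2) - 32)**2 = (-1*(-1/2) - 32)**2 = (1/2 - 32)**2 = (-63/2)**2 = 3969/4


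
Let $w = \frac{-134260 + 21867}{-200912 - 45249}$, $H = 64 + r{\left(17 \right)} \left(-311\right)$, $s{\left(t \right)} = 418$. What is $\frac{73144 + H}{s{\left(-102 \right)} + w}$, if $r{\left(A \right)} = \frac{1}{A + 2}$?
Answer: $\frac{114107193067}{652382043} \approx 174.91$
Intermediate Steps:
$r{\left(A \right)} = \frac{1}{2 + A}$
$H = \frac{905}{19}$ ($H = 64 + \frac{1}{2 + 17} \left(-311\right) = 64 + \frac{1}{19} \left(-311\right) = 64 - \frac{311}{19} = \frac{905}{19} \approx 47.632$)
$w = \frac{112393}{246161}$ ($w = - \frac{112393}{-246161} = \left(-112393\right) \left(- \frac{1}{246161}\right) = \frac{112393}{246161} \approx 0.45658$)
$\frac{73144 + H}{s{\left(-102 \right)} + w} = \frac{73144 + \frac{905}{19}}{418 + \frac{112393}{246161}} = \frac{1390641}{19 \cdot \frac{103007691}{246161}} = \frac{1390641}{19} \cdot \frac{246161}{103007691} = \frac{114107193067}{652382043}$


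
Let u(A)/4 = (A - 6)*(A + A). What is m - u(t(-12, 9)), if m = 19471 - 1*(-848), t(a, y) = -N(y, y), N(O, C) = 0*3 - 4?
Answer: 20383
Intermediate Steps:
N(O, C) = -4 (N(O, C) = 0 - 4 = -4)
t(a, y) = 4 (t(a, y) = -1*(-4) = 4)
u(A) = 8*A*(-6 + A) (u(A) = 4*((A - 6)*(A + A)) = 4*((-6 + A)*(2*A)) = 4*(2*A*(-6 + A)) = 8*A*(-6 + A))
m = 20319 (m = 19471 + 848 = 20319)
m - u(t(-12, 9)) = 20319 - 8*4*(-6 + 4) = 20319 - 8*4*(-2) = 20319 - 1*(-64) = 20319 + 64 = 20383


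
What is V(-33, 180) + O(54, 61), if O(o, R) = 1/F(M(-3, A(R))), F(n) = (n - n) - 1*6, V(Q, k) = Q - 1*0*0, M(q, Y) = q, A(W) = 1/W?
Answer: -199/6 ≈ -33.167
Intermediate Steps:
V(Q, k) = Q (V(Q, k) = Q + 0*0 = Q + 0 = Q)
F(n) = -6 (F(n) = 0 - 6 = -6)
O(o, R) = -⅙ (O(o, R) = 1/(-6) = -⅙)
V(-33, 180) + O(54, 61) = -33 - ⅙ = -199/6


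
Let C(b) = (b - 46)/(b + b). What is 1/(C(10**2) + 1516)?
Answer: 100/151627 ≈ 0.00065951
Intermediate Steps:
C(b) = (-46 + b)/(2*b) (C(b) = (-46 + b)/((2*b)) = (-46 + b)*(1/(2*b)) = (-46 + b)/(2*b))
1/(C(10**2) + 1516) = 1/((-46 + 10**2)/(2*(10**2)) + 1516) = 1/((1/2)*(-46 + 100)/100 + 1516) = 1/((1/2)*(1/100)*54 + 1516) = 1/(27/100 + 1516) = 1/(151627/100) = 100/151627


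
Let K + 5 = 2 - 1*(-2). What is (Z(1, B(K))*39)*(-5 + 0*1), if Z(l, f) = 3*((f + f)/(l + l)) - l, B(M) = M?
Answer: 780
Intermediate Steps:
K = -1 (K = -5 + (2 - 1*(-2)) = -5 + (2 + 2) = -5 + 4 = -1)
Z(l, f) = -l + 3*f/l (Z(l, f) = 3*((2*f)/((2*l))) - l = 3*((2*f)*(1/(2*l))) - l = 3*(f/l) - l = 3*f/l - l = -l + 3*f/l)
(Z(1, B(K))*39)*(-5 + 0*1) = ((-1*1 + 3*(-1)/1)*39)*(-5 + 0*1) = ((-1 + 3*(-1)*1)*39)*(-5 + 0) = ((-1 - 3)*39)*(-5) = -4*39*(-5) = -156*(-5) = 780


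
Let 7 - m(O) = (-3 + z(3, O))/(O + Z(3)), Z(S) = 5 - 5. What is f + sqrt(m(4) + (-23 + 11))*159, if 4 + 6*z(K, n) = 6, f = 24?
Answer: 24 + 53*I*sqrt(39) ≈ 24.0 + 330.98*I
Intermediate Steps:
Z(S) = 0
z(K, n) = 1/3 (z(K, n) = -2/3 + (1/6)*6 = -2/3 + 1 = 1/3)
m(O) = 7 + 8/(3*O) (m(O) = 7 - (-3 + 1/3)/(O + 0) = 7 - (-8)/(3*O) = 7 + 8/(3*O))
f + sqrt(m(4) + (-23 + 11))*159 = 24 + sqrt((7 + (8/3)/4) + (-23 + 11))*159 = 24 + sqrt((7 + (8/3)*(1/4)) - 12)*159 = 24 + sqrt((7 + 2/3) - 12)*159 = 24 + sqrt(23/3 - 12)*159 = 24 + sqrt(-13/3)*159 = 24 + (I*sqrt(39)/3)*159 = 24 + 53*I*sqrt(39)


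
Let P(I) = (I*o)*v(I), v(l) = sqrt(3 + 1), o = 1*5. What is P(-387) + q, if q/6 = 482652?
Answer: 2892042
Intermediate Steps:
q = 2895912 (q = 6*482652 = 2895912)
o = 5
v(l) = 2 (v(l) = sqrt(4) = 2)
P(I) = 10*I (P(I) = (I*5)*2 = (5*I)*2 = 10*I)
P(-387) + q = 10*(-387) + 2895912 = -3870 + 2895912 = 2892042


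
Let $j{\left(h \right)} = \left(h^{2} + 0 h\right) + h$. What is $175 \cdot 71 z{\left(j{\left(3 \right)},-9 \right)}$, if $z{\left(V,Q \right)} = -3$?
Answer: $-37275$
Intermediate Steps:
$j{\left(h \right)} = h + h^{2}$ ($j{\left(h \right)} = \left(h^{2} + 0\right) + h = h^{2} + h = h + h^{2}$)
$175 \cdot 71 z{\left(j{\left(3 \right)},-9 \right)} = 175 \cdot 71 \left(-3\right) = 12425 \left(-3\right) = -37275$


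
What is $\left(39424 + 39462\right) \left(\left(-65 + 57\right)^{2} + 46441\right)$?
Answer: $3668593430$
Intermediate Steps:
$\left(39424 + 39462\right) \left(\left(-65 + 57\right)^{2} + 46441\right) = 78886 \left(\left(-8\right)^{2} + 46441\right) = 78886 \left(64 + 46441\right) = 78886 \cdot 46505 = 3668593430$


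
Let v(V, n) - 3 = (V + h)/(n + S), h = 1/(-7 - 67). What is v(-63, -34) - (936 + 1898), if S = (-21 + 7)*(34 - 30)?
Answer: -18849797/6660 ≈ -2830.3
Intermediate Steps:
h = -1/74 (h = 1/(-74) = -1/74 ≈ -0.013514)
S = -56 (S = -14*4 = -56)
v(V, n) = 3 + (-1/74 + V)/(-56 + n) (v(V, n) = 3 + (V - 1/74)/(n - 56) = 3 + (-1/74 + V)/(-56 + n))
v(-63, -34) - (936 + 1898) = (-12433/74 - 63 + 3*(-34))/(-56 - 34) - (936 + 1898) = (-12433/74 - 63 - 102)/(-90) - 1*2834 = -1/90*(-24643/74) - 2834 = 24643/6660 - 2834 = -18849797/6660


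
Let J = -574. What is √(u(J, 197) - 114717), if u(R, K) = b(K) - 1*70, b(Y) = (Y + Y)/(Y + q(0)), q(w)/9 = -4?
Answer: I*√2975330393/161 ≈ 338.8*I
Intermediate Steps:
q(w) = -36 (q(w) = 9*(-4) = -36)
b(Y) = 2*Y/(-36 + Y) (b(Y) = (Y + Y)/(Y - 36) = (2*Y)/(-36 + Y) = 2*Y/(-36 + Y))
u(R, K) = -70 + 2*K/(-36 + K) (u(R, K) = 2*K/(-36 + K) - 1*70 = 2*K/(-36 + K) - 70 = -70 + 2*K/(-36 + K))
√(u(J, 197) - 114717) = √(4*(630 - 17*197)/(-36 + 197) - 114717) = √(4*(630 - 3349)/161 - 114717) = √(4*(1/161)*(-2719) - 114717) = √(-10876/161 - 114717) = √(-18480313/161) = I*√2975330393/161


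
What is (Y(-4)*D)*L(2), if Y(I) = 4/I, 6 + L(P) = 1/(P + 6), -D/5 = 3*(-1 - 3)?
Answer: 705/2 ≈ 352.50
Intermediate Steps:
D = 60 (D = -15*(-1 - 3) = -15*(-4) = -5*(-12) = 60)
L(P) = -6 + 1/(6 + P) (L(P) = -6 + 1/(P + 6) = -6 + 1/(6 + P))
(Y(-4)*D)*L(2) = ((4/(-4))*60)*((-35 - 6*2)/(6 + 2)) = ((4*(-¼))*60)*((-35 - 12)/8) = (-1*60)*((⅛)*(-47)) = -60*(-47/8) = 705/2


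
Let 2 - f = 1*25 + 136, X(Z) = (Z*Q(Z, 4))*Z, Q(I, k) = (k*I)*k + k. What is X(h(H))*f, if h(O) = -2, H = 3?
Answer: 17808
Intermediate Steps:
Q(I, k) = k + I*k**2 (Q(I, k) = (I*k)*k + k = I*k**2 + k = k + I*k**2)
X(Z) = Z**2*(4 + 16*Z) (X(Z) = (Z*(4*(1 + Z*4)))*Z = (Z*(4*(1 + 4*Z)))*Z = (Z*(4 + 16*Z))*Z = Z**2*(4 + 16*Z))
f = -159 (f = 2 - (1*25 + 136) = 2 - (25 + 136) = 2 - 1*161 = 2 - 161 = -159)
X(h(H))*f = ((-2)**2*(4 + 16*(-2)))*(-159) = (4*(4 - 32))*(-159) = (4*(-28))*(-159) = -112*(-159) = 17808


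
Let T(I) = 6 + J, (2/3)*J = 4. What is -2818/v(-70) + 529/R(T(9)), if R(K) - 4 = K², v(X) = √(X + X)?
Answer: 529/148 + 1409*I*√35/35 ≈ 3.5743 + 238.16*I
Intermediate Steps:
J = 6 (J = (3/2)*4 = 6)
T(I) = 12 (T(I) = 6 + 6 = 12)
v(X) = √2*√X (v(X) = √(2*X) = √2*√X)
R(K) = 4 + K²
-2818/v(-70) + 529/R(T(9)) = -2818*(-I*√35/70) + 529/(4 + 12²) = -2818*(-I*√35/70) + 529/(4 + 144) = -2818*(-I*√35/70) + 529/148 = -(-1409)*I*√35/35 + 529*(1/148) = 1409*I*√35/35 + 529/148 = 529/148 + 1409*I*√35/35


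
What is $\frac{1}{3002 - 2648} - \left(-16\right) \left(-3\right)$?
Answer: $- \frac{16991}{354} \approx -47.997$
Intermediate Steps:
$\frac{1}{3002 - 2648} - \left(-16\right) \left(-3\right) = \frac{1}{3002 - 2648} - 48 = \frac{1}{354} - 48 = - \frac{16991}{354}$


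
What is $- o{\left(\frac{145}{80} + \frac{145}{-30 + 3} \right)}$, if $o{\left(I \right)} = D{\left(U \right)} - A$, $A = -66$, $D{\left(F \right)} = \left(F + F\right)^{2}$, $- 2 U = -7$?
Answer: $-115$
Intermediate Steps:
$U = \frac{7}{2}$ ($U = \left(- \frac{1}{2}\right) \left(-7\right) = \frac{7}{2} \approx 3.5$)
$D{\left(F \right)} = 4 F^{2}$ ($D{\left(F \right)} = \left(2 F\right)^{2} = 4 F^{2}$)
$o{\left(I \right)} = 115$ ($o{\left(I \right)} = 4 \left(\frac{7}{2}\right)^{2} - -66 = 4 \cdot \frac{49}{4} + 66 = 49 + 66 = 115$)
$- o{\left(\frac{145}{80} + \frac{145}{-30 + 3} \right)} = \left(-1\right) 115 = -115$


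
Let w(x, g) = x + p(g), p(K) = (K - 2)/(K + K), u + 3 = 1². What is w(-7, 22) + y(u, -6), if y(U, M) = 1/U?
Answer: -155/22 ≈ -7.0455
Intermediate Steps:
u = -2 (u = -3 + 1² = -3 + 1 = -2)
p(K) = (-2 + K)/(2*K) (p(K) = (-2 + K)/((2*K)) = (-2 + K)*(1/(2*K)) = (-2 + K)/(2*K))
w(x, g) = x + (-2 + g)/(2*g)
w(-7, 22) + y(u, -6) = (½ - 7 - 1/22) + 1/(-2) = (½ - 7 - 1*1/22) - ½ = (½ - 7 - 1/22) - ½ = -72/11 - ½ = -155/22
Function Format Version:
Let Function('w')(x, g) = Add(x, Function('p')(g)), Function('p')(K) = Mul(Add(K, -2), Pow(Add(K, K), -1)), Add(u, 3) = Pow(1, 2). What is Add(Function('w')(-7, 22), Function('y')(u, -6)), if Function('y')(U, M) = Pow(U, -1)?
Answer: Rational(-155, 22) ≈ -7.0455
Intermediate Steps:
u = -2 (u = Add(-3, Pow(1, 2)) = Add(-3, 1) = -2)
Function('p')(K) = Mul(Rational(1, 2), Pow(K, -1), Add(-2, K)) (Function('p')(K) = Mul(Add(-2, K), Pow(Mul(2, K), -1)) = Mul(Add(-2, K), Mul(Rational(1, 2), Pow(K, -1))) = Mul(Rational(1, 2), Pow(K, -1), Add(-2, K)))
Function('w')(x, g) = Add(x, Mul(Rational(1, 2), Pow(g, -1), Add(-2, g)))
Add(Function('w')(-7, 22), Function('y')(u, -6)) = Add(Add(Rational(1, 2), -7, Mul(-1, Pow(22, -1))), Pow(-2, -1)) = Add(Add(Rational(1, 2), -7, Mul(-1, Rational(1, 22))), Rational(-1, 2)) = Add(Add(Rational(1, 2), -7, Rational(-1, 22)), Rational(-1, 2)) = Add(Rational(-72, 11), Rational(-1, 2)) = Rational(-155, 22)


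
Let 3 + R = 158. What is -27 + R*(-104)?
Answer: -16147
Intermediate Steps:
R = 155 (R = -3 + 158 = 155)
-27 + R*(-104) = -27 + 155*(-104) = -27 - 16120 = -16147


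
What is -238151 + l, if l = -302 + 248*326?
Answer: -157605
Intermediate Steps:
l = 80546 (l = -302 + 80848 = 80546)
-238151 + l = -238151 + 80546 = -157605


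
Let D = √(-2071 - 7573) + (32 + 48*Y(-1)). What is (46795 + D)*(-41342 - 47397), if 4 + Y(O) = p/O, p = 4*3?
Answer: -4087229601 - 177478*I*√2411 ≈ -4.0872e+9 - 8.7145e+6*I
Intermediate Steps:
p = 12
Y(O) = -4 + 12/O
D = -736 + 2*I*√2411 (D = √(-2071 - 7573) + (32 + 48*(-4 + 12/(-1))) = √(-9644) + (32 + 48*(-4 + 12*(-1))) = 2*I*√2411 + (32 + 48*(-4 - 12)) = 2*I*√2411 + (32 + 48*(-16)) = 2*I*√2411 + (32 - 768) = 2*I*√2411 - 736 = -736 + 2*I*√2411 ≈ -736.0 + 98.204*I)
(46795 + D)*(-41342 - 47397) = (46795 + (-736 + 2*I*√2411))*(-41342 - 47397) = (46059 + 2*I*√2411)*(-88739) = -4087229601 - 177478*I*√2411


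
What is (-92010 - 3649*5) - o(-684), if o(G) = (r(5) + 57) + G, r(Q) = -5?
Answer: -109623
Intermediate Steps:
o(G) = 52 + G (o(G) = (-5 + 57) + G = 52 + G)
(-92010 - 3649*5) - o(-684) = (-92010 - 3649*5) - (52 - 684) = (-92010 - 1*18245) - 1*(-632) = (-92010 - 18245) + 632 = -110255 + 632 = -109623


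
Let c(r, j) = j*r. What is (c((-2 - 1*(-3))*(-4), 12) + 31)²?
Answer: 289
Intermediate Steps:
(c((-2 - 1*(-3))*(-4), 12) + 31)² = (12*((-2 - 1*(-3))*(-4)) + 31)² = (12*((-2 + 3)*(-4)) + 31)² = (12*(1*(-4)) + 31)² = (12*(-4) + 31)² = (-48 + 31)² = (-17)² = 289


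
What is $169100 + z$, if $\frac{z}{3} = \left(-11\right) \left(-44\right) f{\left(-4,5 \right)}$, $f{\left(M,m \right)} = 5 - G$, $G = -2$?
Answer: $179264$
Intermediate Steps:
$f{\left(M,m \right)} = 7$ ($f{\left(M,m \right)} = 5 - -2 = 5 + 2 = 7$)
$z = 10164$ ($z = 3 \left(-11\right) \left(-44\right) 7 = 3 \cdot 484 \cdot 7 = 3 \cdot 3388 = 10164$)
$169100 + z = 169100 + 10164 = 179264$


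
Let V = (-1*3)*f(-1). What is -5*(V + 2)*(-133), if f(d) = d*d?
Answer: -665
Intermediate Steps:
f(d) = d²
V = -3 (V = -1*3*(-1)² = -3*1 = -3)
-5*(V + 2)*(-133) = -5*(-3 + 2)*(-133) = -5*(-1)*(-133) = 5*(-133) = -665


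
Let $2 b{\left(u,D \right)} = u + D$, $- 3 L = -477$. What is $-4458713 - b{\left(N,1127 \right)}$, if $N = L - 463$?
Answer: $- \frac{8918249}{2} \approx -4.4591 \cdot 10^{6}$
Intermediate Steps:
$L = 159$ ($L = \left(- \frac{1}{3}\right) \left(-477\right) = 159$)
$N = -304$ ($N = 159 - 463 = -304$)
$b{\left(u,D \right)} = \frac{D}{2} + \frac{u}{2}$ ($b{\left(u,D \right)} = \frac{u + D}{2} = \frac{D + u}{2} = \frac{D}{2} + \frac{u}{2}$)
$-4458713 - b{\left(N,1127 \right)} = -4458713 - \left(\frac{1}{2} \cdot 1127 + \frac{1}{2} \left(-304\right)\right) = -4458713 - \left(\frac{1127}{2} - 152\right) = -4458713 - \frac{823}{2} = - \frac{8918249}{2}$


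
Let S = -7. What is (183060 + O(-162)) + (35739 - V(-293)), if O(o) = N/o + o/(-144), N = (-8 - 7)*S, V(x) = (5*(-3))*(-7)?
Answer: 47238007/216 ≈ 2.1869e+5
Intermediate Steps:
V(x) = 105 (V(x) = -15*(-7) = 105)
N = 105 (N = (-8 - 7)*(-7) = -15*(-7) = 105)
O(o) = 105/o - o/144 (O(o) = 105/o + o/(-144) = 105/o + o*(-1/144) = 105/o - o/144)
(183060 + O(-162)) + (35739 - V(-293)) = (183060 + (105/(-162) - 1/144*(-162))) + (35739 - 1*105) = (183060 + (105*(-1/162) + 9/8)) + (35739 - 105) = (183060 + (-35/54 + 9/8)) + 35634 = (183060 + 103/216) + 35634 = 39541063/216 + 35634 = 47238007/216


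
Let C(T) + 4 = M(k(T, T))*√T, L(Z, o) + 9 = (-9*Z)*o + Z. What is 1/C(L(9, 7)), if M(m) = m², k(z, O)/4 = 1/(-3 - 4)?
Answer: -343/6556 - 63*I*√7/1639 ≈ -0.052319 - 0.1017*I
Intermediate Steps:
L(Z, o) = -9 + Z - 9*Z*o (L(Z, o) = -9 + ((-9*Z)*o + Z) = -9 + (-9*Z*o + Z) = -9 + (Z - 9*Z*o) = -9 + Z - 9*Z*o)
k(z, O) = -4/7 (k(z, O) = 4/(-3 - 4) = 4/(-7) = 4*(-⅐) = -4/7)
C(T) = -4 + 16*√T/49 (C(T) = -4 + (-4/7)²*√T = -4 + 16*√T/49)
1/C(L(9, 7)) = 1/(-4 + 16*√(-9 + 9 - 9*9*7)/49) = 1/(-4 + 16*√(-9 + 9 - 567)/49) = 1/(-4 + 16*√(-567)/49) = 1/(-4 + 16*(9*I*√7)/49) = 1/(-4 + 144*I*√7/49)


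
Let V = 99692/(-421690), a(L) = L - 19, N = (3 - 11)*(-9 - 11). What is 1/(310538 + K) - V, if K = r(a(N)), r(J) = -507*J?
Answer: 11915946991/50402708095 ≈ 0.23641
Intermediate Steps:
N = 160 (N = -8*(-20) = 160)
a(L) = -19 + L
K = -71487 (K = -507*(-19 + 160) = -507*141 = -71487)
V = -49846/210845 (V = 99692*(-1/421690) = -49846/210845 ≈ -0.23641)
1/(310538 + K) - V = 1/(310538 - 71487) - 1*(-49846/210845) = 1/239051 + 49846/210845 = 11915946991/50402708095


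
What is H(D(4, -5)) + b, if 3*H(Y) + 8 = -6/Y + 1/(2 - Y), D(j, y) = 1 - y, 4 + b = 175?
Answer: 2015/12 ≈ 167.92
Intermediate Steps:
b = 171 (b = -4 + 175 = 171)
H(Y) = -8/3 - 2/Y + 1/(3*(2 - Y)) (H(Y) = -8/3 + (-6/Y + 1/(2 - Y))/3 = -8/3 + (1/(2 - Y) - 6/Y)/3 = -8/3 + (-2/Y + 1/(3*(2 - Y))) = -8/3 - 2/Y + 1/(3*(2 - Y)))
H(D(4, -5)) + b = (12 - 8*(1 - 1*(-5))**2 + 9*(1 - 1*(-5)))/(3*(1 - 1*(-5))*(-2 + (1 - 1*(-5)))) + 171 = (12 - 8*(1 + 5)**2 + 9*(1 + 5))/(3*(1 + 5)*(-2 + (1 + 5))) + 171 = (1/3)*(12 - 8*6**2 + 9*6)/(6*(-2 + 6)) + 171 = (1/3)*(1/6)*(12 - 8*36 + 54)/4 + 171 = (1/3)*(1/6)*(1/4)*(12 - 288 + 54) + 171 = (1/3)*(1/6)*(1/4)*(-222) + 171 = -37/12 + 171 = 2015/12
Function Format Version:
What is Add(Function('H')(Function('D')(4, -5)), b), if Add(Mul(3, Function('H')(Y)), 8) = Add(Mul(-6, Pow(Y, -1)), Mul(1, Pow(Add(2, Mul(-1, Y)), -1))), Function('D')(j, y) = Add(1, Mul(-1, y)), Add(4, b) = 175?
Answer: Rational(2015, 12) ≈ 167.92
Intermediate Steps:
b = 171 (b = Add(-4, 175) = 171)
Function('H')(Y) = Add(Rational(-8, 3), Mul(-2, Pow(Y, -1)), Mul(Rational(1, 3), Pow(Add(2, Mul(-1, Y)), -1))) (Function('H')(Y) = Add(Rational(-8, 3), Mul(Rational(1, 3), Add(Mul(-6, Pow(Y, -1)), Mul(1, Pow(Add(2, Mul(-1, Y)), -1))))) = Add(Rational(-8, 3), Mul(Rational(1, 3), Add(Mul(-6, Pow(Y, -1)), Pow(Add(2, Mul(-1, Y)), -1)))) = Add(Rational(-8, 3), Mul(Rational(1, 3), Add(Pow(Add(2, Mul(-1, Y)), -1), Mul(-6, Pow(Y, -1))))) = Add(Rational(-8, 3), Add(Mul(-2, Pow(Y, -1)), Mul(Rational(1, 3), Pow(Add(2, Mul(-1, Y)), -1)))) = Add(Rational(-8, 3), Mul(-2, Pow(Y, -1)), Mul(Rational(1, 3), Pow(Add(2, Mul(-1, Y)), -1))))
Add(Function('H')(Function('D')(4, -5)), b) = Add(Mul(Rational(1, 3), Pow(Add(1, Mul(-1, -5)), -1), Pow(Add(-2, Add(1, Mul(-1, -5))), -1), Add(12, Mul(-8, Pow(Add(1, Mul(-1, -5)), 2)), Mul(9, Add(1, Mul(-1, -5))))), 171) = Add(Mul(Rational(1, 3), Pow(Add(1, 5), -1), Pow(Add(-2, Add(1, 5)), -1), Add(12, Mul(-8, Pow(Add(1, 5), 2)), Mul(9, Add(1, 5)))), 171) = Add(Mul(Rational(1, 3), Pow(6, -1), Pow(Add(-2, 6), -1), Add(12, Mul(-8, Pow(6, 2)), Mul(9, 6))), 171) = Add(Mul(Rational(1, 3), Rational(1, 6), Pow(4, -1), Add(12, Mul(-8, 36), 54)), 171) = Add(Mul(Rational(1, 3), Rational(1, 6), Rational(1, 4), Add(12, -288, 54)), 171) = Add(Mul(Rational(1, 3), Rational(1, 6), Rational(1, 4), -222), 171) = Add(Rational(-37, 12), 171) = Rational(2015, 12)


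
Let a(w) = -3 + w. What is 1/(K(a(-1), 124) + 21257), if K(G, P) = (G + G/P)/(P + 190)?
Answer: 9734/206915513 ≈ 4.7043e-5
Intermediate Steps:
K(G, P) = (G + G/P)/(190 + P)
1/(K(a(-1), 124) + 21257) = 1/((-3 - 1)*(1 + 124)/(124*(190 + 124)) + 21257) = 1/(-4*1/124*125/314 + 21257) = 1/(-4*1/124*1/314*125 + 21257) = 1/(-125/9734 + 21257) = 1/(206915513/9734) = 9734/206915513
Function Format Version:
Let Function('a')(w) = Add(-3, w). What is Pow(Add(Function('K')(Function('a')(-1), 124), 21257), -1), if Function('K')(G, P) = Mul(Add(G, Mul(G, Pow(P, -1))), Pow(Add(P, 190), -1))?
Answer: Rational(9734, 206915513) ≈ 4.7043e-5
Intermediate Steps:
Function('K')(G, P) = Mul(Pow(Add(190, P), -1), Add(G, Mul(G, Pow(P, -1)))) (Function('K')(G, P) = Mul(Add(G, Mul(G, Pow(P, -1))), Pow(Add(190, P), -1)) = Mul(Pow(Add(190, P), -1), Add(G, Mul(G, Pow(P, -1)))))
Pow(Add(Function('K')(Function('a')(-1), 124), 21257), -1) = Pow(Add(Mul(Add(-3, -1), Pow(124, -1), Pow(Add(190, 124), -1), Add(1, 124)), 21257), -1) = Pow(Add(Mul(-4, Rational(1, 124), Pow(314, -1), 125), 21257), -1) = Pow(Add(Mul(-4, Rational(1, 124), Rational(1, 314), 125), 21257), -1) = Pow(Add(Rational(-125, 9734), 21257), -1) = Pow(Rational(206915513, 9734), -1) = Rational(9734, 206915513)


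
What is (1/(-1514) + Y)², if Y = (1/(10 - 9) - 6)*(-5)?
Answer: 1432546801/2292196 ≈ 624.97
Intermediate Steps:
Y = 25 (Y = (1/1 - 6)*(-5) = (1 - 6)*(-5) = -5*(-5) = 25)
(1/(-1514) + Y)² = (1/(-1514) + 25)² = (-1/1514 + 25)² = (37849/1514)² = 1432546801/2292196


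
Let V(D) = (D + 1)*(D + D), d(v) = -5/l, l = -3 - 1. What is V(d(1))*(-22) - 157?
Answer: -1123/4 ≈ -280.75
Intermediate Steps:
l = -4
d(v) = 5/4 (d(v) = -5/(-4) = -5*(-¼) = 5/4)
V(D) = 2*D*(1 + D) (V(D) = (1 + D)*(2*D) = 2*D*(1 + D))
V(d(1))*(-22) - 157 = (2*(5/4)*(1 + 5/4))*(-22) - 157 = (2*(5/4)*(9/4))*(-22) - 157 = (45/8)*(-22) - 157 = -495/4 - 157 = -1123/4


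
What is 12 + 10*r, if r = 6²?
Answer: 372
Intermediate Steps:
r = 36
12 + 10*r = 12 + 10*36 = 12 + 360 = 372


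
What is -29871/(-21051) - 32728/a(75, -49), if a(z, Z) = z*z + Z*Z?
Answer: -24956249/9386407 ≈ -2.6588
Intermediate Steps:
a(z, Z) = Z² + z² (a(z, Z) = z² + Z² = Z² + z²)
-29871/(-21051) - 32728/a(75, -49) = -29871/(-21051) - 32728/((-49)² + 75²) = -29871*(-1/21051) - 32728/(2401 + 5625) = 3319/2339 - 32728/8026 = 3319/2339 - 32728*1/8026 = 3319/2339 - 16364/4013 = -24956249/9386407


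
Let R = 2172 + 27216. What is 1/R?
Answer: 1/29388 ≈ 3.4028e-5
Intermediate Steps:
R = 29388
1/R = 1/29388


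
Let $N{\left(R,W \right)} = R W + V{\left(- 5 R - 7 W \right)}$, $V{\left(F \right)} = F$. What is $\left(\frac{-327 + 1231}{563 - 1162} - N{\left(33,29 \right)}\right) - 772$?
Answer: $- \frac{816143}{599} \approx -1362.5$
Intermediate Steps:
$N{\left(R,W \right)} = - 7 W - 5 R + R W$ ($N{\left(R,W \right)} = R W - \left(5 R + 7 W\right) = - 7 W - 5 R + R W$)
$\left(\frac{-327 + 1231}{563 - 1162} - N{\left(33,29 \right)}\right) - 772 = \left(\frac{-327 + 1231}{563 - 1162} - \left(\left(-7\right) 29 - 165 + 33 \cdot 29\right)\right) - 772 = \left(\frac{904}{-599} - \left(-203 - 165 + 957\right)\right) - 772 = \left(904 \left(- \frac{1}{599}\right) - 589\right) - 772 = \left(- \frac{904}{599} - 589\right) - 772 = - \frac{353715}{599} - 772 = - \frac{816143}{599}$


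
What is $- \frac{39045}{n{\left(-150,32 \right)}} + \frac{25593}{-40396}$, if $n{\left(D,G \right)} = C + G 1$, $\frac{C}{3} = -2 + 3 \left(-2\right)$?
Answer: $- \frac{394366641}{80792} \approx -4881.3$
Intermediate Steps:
$C = -24$ ($C = 3 \left(-2 + 3 \left(-2\right)\right) = 3 \left(-2 - 6\right) = 3 \left(-8\right) = -24$)
$n{\left(D,G \right)} = -24 + G$ ($n{\left(D,G \right)} = -24 + G 1 = -24 + G$)
$- \frac{39045}{n{\left(-150,32 \right)}} + \frac{25593}{-40396} = - \frac{39045}{-24 + 32} + \frac{25593}{-40396} = - \frac{39045}{8} + 25593 \left(- \frac{1}{40396}\right) = \left(-39045\right) \frac{1}{8} - \frac{25593}{40396} = - \frac{39045}{8} - \frac{25593}{40396} = - \frac{394366641}{80792}$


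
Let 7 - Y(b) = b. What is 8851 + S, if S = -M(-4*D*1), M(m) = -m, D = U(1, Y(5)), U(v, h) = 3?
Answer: 8839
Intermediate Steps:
Y(b) = 7 - b
D = 3
S = -12 (S = -(-1)*-4*3*1 = -(-1)*(-12*1) = -(-1)*(-12) = -1*12 = -12)
8851 + S = 8851 - 12 = 8839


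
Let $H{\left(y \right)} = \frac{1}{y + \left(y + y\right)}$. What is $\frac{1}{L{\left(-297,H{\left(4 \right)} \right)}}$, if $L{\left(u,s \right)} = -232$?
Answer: $- \frac{1}{232} \approx -0.0043103$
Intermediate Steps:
$H{\left(y \right)} = \frac{1}{3 y}$ ($H{\left(y \right)} = \frac{1}{y + 2 y} = \frac{1}{3 y}$)
$\frac{1}{L{\left(-297,H{\left(4 \right)} \right)}} = \frac{1}{-232} = - \frac{1}{232}$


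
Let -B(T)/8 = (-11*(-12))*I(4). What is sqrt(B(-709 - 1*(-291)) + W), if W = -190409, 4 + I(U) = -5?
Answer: I*sqrt(180905) ≈ 425.33*I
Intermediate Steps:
I(U) = -9 (I(U) = -4 - 5 = -9)
B(T) = 9504 (B(T) = -8*(-11*(-12))*(-9) = -1056*(-9) = -8*(-1188) = 9504)
sqrt(B(-709 - 1*(-291)) + W) = sqrt(9504 - 190409) = sqrt(-180905) = I*sqrt(180905)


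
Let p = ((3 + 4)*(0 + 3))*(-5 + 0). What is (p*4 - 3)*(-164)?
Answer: 69372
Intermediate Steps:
p = -105 (p = (7*3)*(-5) = 21*(-5) = -105)
(p*4 - 3)*(-164) = (-105*4 - 3)*(-164) = (-420 - 3)*(-164) = -423*(-164) = 69372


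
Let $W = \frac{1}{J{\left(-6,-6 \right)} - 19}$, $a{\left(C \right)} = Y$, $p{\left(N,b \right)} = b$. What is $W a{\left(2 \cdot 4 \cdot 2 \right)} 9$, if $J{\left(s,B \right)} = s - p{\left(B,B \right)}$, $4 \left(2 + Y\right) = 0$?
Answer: $\frac{18}{19} \approx 0.94737$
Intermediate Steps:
$Y = -2$ ($Y = -2 + \frac{1}{4} \cdot 0 = -2 + 0 = -2$)
$J{\left(s,B \right)} = s - B$
$a{\left(C \right)} = -2$
$W = - \frac{1}{19}$ ($W = \frac{1}{\left(-6 - -6\right) - 19} = \frac{1}{\left(-6 + 6\right) - 19} = \frac{1}{0 - 19} = \frac{1}{-19} = - \frac{1}{19} \approx -0.052632$)
$W a{\left(2 \cdot 4 \cdot 2 \right)} 9 = - \frac{\left(-2\right) 9}{19} = \left(- \frac{1}{19}\right) \left(-18\right) = \frac{18}{19}$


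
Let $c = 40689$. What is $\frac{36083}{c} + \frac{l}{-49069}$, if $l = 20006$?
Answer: $\frac{956532593}{1996568541} \approx 0.47909$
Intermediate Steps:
$\frac{36083}{c} + \frac{l}{-49069} = \frac{36083}{40689} + \frac{20006}{-49069} = 36083 \cdot \frac{1}{40689} + 20006 \left(- \frac{1}{49069}\right) = \frac{36083}{40689} - \frac{20006}{49069} = \frac{956532593}{1996568541}$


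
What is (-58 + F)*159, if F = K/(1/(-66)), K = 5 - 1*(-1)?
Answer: -72186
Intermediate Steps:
K = 6 (K = 5 + 1 = 6)
F = -396 (F = 6/(1/(-66)) = 6/(-1/66) = 6*(-66) = -396)
(-58 + F)*159 = (-58 - 396)*159 = -454*159 = -72186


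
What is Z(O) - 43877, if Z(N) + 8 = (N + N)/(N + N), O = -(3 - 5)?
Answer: -43884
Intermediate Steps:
O = 2 (O = -1*(-2) = 2)
Z(N) = -7 (Z(N) = -8 + (N + N)/(N + N) = -8 + (2*N)/((2*N)) = -8 + (2*N)*(1/(2*N)) = -8 + 1 = -7)
Z(O) - 43877 = -7 - 43877 = -43884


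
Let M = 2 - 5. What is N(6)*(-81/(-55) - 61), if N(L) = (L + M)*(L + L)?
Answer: -117864/55 ≈ -2143.0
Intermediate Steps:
M = -3
N(L) = 2*L*(-3 + L) (N(L) = (L - 3)*(L + L) = (-3 + L)*(2*L) = 2*L*(-3 + L))
N(6)*(-81/(-55) - 61) = (2*6*(-3 + 6))*(-81/(-55) - 61) = (2*6*3)*(-81*(-1/55) - 61) = 36*(81/55 - 61) = 36*(-3274/55) = -117864/55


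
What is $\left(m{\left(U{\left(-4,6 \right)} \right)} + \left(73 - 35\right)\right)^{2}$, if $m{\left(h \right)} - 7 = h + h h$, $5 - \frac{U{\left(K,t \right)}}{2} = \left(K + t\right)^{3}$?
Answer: $5625$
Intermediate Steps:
$U{\left(K,t \right)} = 10 - 2 \left(K + t\right)^{3}$
$m{\left(h \right)} = 7 + h + h^{2}$ ($m{\left(h \right)} = 7 + \left(h + h h\right) = 7 + \left(h + h^{2}\right) = 7 + h + h^{2}$)
$\left(m{\left(U{\left(-4,6 \right)} \right)} + \left(73 - 35\right)\right)^{2} = \left(\left(7 + \left(10 - 2 \left(-4 + 6\right)^{3}\right) + \left(10 - 2 \left(-4 + 6\right)^{3}\right)^{2}\right) + \left(73 - 35\right)\right)^{2} = \left(\left(7 + \left(10 - 2 \cdot 2^{3}\right) + \left(10 - 2 \cdot 2^{3}\right)^{2}\right) + \left(73 - 35\right)\right)^{2} = \left(\left(7 + \left(10 - 16\right) + \left(10 - 16\right)^{2}\right) + 38\right)^{2} = \left(\left(7 - 6 + \left(-6\right)^{2}\right) + 38\right)^{2} = \left(\left(7 - 6 + 36\right) + 38\right)^{2} = \left(37 + 38\right)^{2} = 75^{2} = 5625$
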